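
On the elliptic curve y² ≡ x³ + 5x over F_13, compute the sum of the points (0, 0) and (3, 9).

(0, 0) + (3, 9). λ = (9 - 0)/(3 - 0) ≡ 9/3 mod 13. 3⁻¹ ≡ 9 (mod 13), so λ ≡ 3.
  x = λ² - 0 - 3 = 9 - 3 ≡ 6; y = λ·(0 - 6) - 0 ≡ 8. → (6, 8)

(6, 8)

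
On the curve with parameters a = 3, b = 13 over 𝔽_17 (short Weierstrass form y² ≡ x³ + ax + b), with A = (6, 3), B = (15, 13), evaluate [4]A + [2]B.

First 4A:
Double-and-add on 4 = (100)₂. Start with A = (6, 3) for the leading 1-bit.
double: tangent at (6, 3): λ = (3·6² + 3)/(2·3) ≡ 9/6. 6⁻¹ ≡ 3 (mod 17), so λ ≡ 9·3 ≡ 10.
  x = λ² - 6 - 6 = 100 - 12 ≡ 3; y = λ·(6 - 3) - 3 ≡ 10. → (3, 10)
double: tangent at (3, 10): λ = (3·3² + 3)/(2·10) ≡ 13/3. 3⁻¹ ≡ 6 (mod 17) since 3·6 = 18 ≡ 1, so λ ≡ 13·6 ≡ 10.
  x = λ² - 3 - 3 = 100 - 6 ≡ 9; y = λ·(3 - 9) - 10 ≡ 15. → (9, 15)
4A = (9, 15).
Next 2B:
Repeated addition: build up to 2B.
2B: tangent at (15, 13): λ = (3·15² + 3)/(2·13) ≡ 15/9. 9⁻¹ ≡ 2 (mod 17), so λ ≡ 15·2 ≡ 13.
  x = λ² - 15 - 15 = 169 - 30 ≡ 3; y = λ·(15 - 3) - 13 ≡ 7. → (3, 7)
2B = (3, 7).
Finally 4A + 2B:
(9, 15) + (3, 7). λ = (7 - 15)/(3 - 9) ≡ 9/11 mod 17. 11⁻¹ ≡ 14 (mod 17) since 11·14 = 154 ≡ 1, so λ ≡ 7.
  x = λ² - 9 - 3 = 49 - 12 ≡ 3; y = λ·(9 - 3) - 15 ≡ 10. → (3, 10)

(3, 10)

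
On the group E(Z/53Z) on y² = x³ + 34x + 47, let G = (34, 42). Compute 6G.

Repeated addition: build up to 6G.
2G: tangent at (34, 42): λ = (3·34² + 34)/(2·42) ≡ 4/31. 31⁻¹ ≡ 12 (mod 53), so λ ≡ 4·12 ≡ 48.
  x = λ² - 34 - 34 = 2304 - 68 ≡ 10; y = λ·(34 - 10) - 42 ≡ 50. → (10, 50)
3G: (10, 50) + (34, 42). λ = (42 - 50)/(34 - 10) ≡ 45/24 mod 53. 24⁻¹ ≡ 42 (mod 53) since 24·42 = 1008 ≡ 1, so λ ≡ 35.
  x = λ² - 10 - 34 = 1225 - 44 ≡ 15; y = λ·(10 - 15) - 50 ≡ 40. → (15, 40)
4G: (15, 40) + (34, 42). λ = (42 - 40)/(34 - 15) ≡ 2/19 mod 53. 19⁻¹ ≡ 14 (mod 53), so λ ≡ 28.
  x = λ² - 15 - 34 = 784 - 49 ≡ 46; y = λ·(15 - 46) - 40 ≡ 46. → (46, 46)
5G: (46, 46) + (34, 42). λ = (42 - 46)/(34 - 46) ≡ 49/41 mod 53. 41⁻¹ ≡ 22 (mod 53), so λ ≡ 18.
  x = λ² - 46 - 34 = 324 - 80 ≡ 32; y = λ·(46 - 32) - 46 ≡ 47. → (32, 47)
6G: (32, 47) + (34, 42). λ = (42 - 47)/(34 - 32) ≡ 48/2 mod 53. 2⁻¹ ≡ 27 (mod 53) since 2·27 = 54 ≡ 1, so λ ≡ 24.
  x = λ² - 32 - 34 = 576 - 66 ≡ 33; y = λ·(32 - 33) - 47 ≡ 35. → (33, 35)

(33, 35)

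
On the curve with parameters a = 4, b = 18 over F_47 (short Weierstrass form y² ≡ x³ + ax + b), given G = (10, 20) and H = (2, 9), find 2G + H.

(29, 41)

First 2G:
Repeated addition: build up to 2G.
2G: tangent at (10, 20): λ = (3·10² + 4)/(2·20) ≡ 22/40. 40⁻¹ ≡ 20 (mod 47), so λ ≡ 22·20 ≡ 17.
  x = λ² - 10 - 10 = 289 - 20 ≡ 34; y = λ·(10 - 34) - 20 ≡ 42. → (34, 42)
2G = (34, 42).
Finally 2G + H:
(34, 42) + (2, 9). λ = (9 - 42)/(2 - 34) ≡ 14/15 mod 47. 15⁻¹ ≡ 22 (mod 47) since 15·22 = 330 ≡ 1, so λ ≡ 26.
  x = λ² - 34 - 2 = 676 - 36 ≡ 29; y = λ·(34 - 29) - 42 ≡ 41. → (29, 41)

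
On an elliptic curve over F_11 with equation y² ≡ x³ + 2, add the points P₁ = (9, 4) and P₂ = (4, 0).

(7, 2)

(9, 4) + (4, 0). λ = (0 - 4)/(4 - 9) ≡ 7/6 mod 11. 6⁻¹ ≡ 2 (mod 11) since 6·2 = 12 ≡ 1, so λ ≡ 3.
  x = λ² - 9 - 4 = 9 - 13 ≡ 7; y = λ·(9 - 7) - 4 ≡ 2. → (7, 2)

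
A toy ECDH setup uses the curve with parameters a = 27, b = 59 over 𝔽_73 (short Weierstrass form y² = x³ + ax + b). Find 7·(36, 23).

Write G = (36, 23).
Double-and-add on 7 = (111)₂. Start with G = (36, 23) for the leading 1-bit.
double: tangent at (36, 23): λ = (3·36² + 27)/(2·23) ≡ 46/46. 46⁻¹ ≡ 27 (mod 73), so λ ≡ 46·27 ≡ 1.
  x = λ² - 36 - 36 = 1 - 72 ≡ 2; y = λ·(36 - 2) - 23 ≡ 11. → (2, 11)
add G: (2, 11) + (36, 23). λ = (23 - 11)/(36 - 2) ≡ 12/34 mod 73. 34⁻¹ ≡ 58 (mod 73), so λ ≡ 39.
  x = λ² - 2 - 36 = 1521 - 38 ≡ 23; y = λ·(2 - 23) - 11 ≡ 46. → (23, 46)
double: tangent at (23, 46): λ = (3·23² + 27)/(2·46) ≡ 8/19. 19⁻¹ ≡ 50 (mod 73) since 19·50 = 950 ≡ 1, so λ ≡ 8·50 ≡ 35.
  x = λ² - 23 - 23 = 1225 - 46 ≡ 11; y = λ·(23 - 11) - 46 ≡ 9. → (11, 9)
add G: (11, 9) + (36, 23). λ = (23 - 9)/(36 - 11) ≡ 14/25 mod 73. 25⁻¹ ≡ 38 (mod 73) since 25·38 = 950 ≡ 1, so λ ≡ 21.
  x = λ² - 11 - 36 = 441 - 47 ≡ 29; y = λ·(11 - 29) - 9 ≡ 51. → (29, 51)

(29, 51)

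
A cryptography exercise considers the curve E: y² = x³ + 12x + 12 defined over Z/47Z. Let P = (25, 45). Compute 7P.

Double-and-add on 7 = (111)₂. Start with P = (25, 45) for the leading 1-bit.
double: tangent at (25, 45): λ = (3·25² + 12)/(2·45) ≡ 7/43. 43⁻¹ ≡ 35 (mod 47) since 43·35 = 1505 ≡ 1, so λ ≡ 7·35 ≡ 10.
  x = λ² - 25 - 25 = 100 - 50 ≡ 3; y = λ·(25 - 3) - 45 ≡ 34. → (3, 34)
add P: (3, 34) + (25, 45). λ = (45 - 34)/(25 - 3) ≡ 11/22 mod 47. 22⁻¹ ≡ 15 (mod 47), so λ ≡ 24.
  x = λ² - 3 - 25 = 576 - 28 ≡ 31; y = λ·(3 - 31) - 34 ≡ 46. → (31, 46)
double: tangent at (31, 46): λ = (3·31² + 12)/(2·46) ≡ 28/45. 45⁻¹ ≡ 23 (mod 47), so λ ≡ 28·23 ≡ 33.
  x = λ² - 31 - 31 = 1089 - 62 ≡ 40; y = λ·(31 - 40) - 46 ≡ 33. → (40, 33)
add P: (40, 33) + (25, 45). λ = (45 - 33)/(25 - 40) ≡ 12/32 mod 47. 32⁻¹ ≡ 25 (mod 47) since 32·25 = 800 ≡ 1, so λ ≡ 18.
  x = λ² - 40 - 25 = 324 - 65 ≡ 24; y = λ·(40 - 24) - 33 ≡ 20. → (24, 20)

(24, 20)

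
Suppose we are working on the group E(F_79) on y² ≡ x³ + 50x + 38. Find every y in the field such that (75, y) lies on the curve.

13, 66

x³ + 50x + 38 = 425663 ≡ 11 (mod 79).
Square roots of 11 mod 79: 13 and 66 (since 13² = 169 ≡ 11).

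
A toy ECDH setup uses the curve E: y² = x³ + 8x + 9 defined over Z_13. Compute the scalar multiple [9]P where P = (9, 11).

O

Repeated addition: build up to 9P.
2P: tangent at (9, 11): λ = (3·9² + 8)/(2·11) ≡ 4/9. 9⁻¹ ≡ 3 (mod 13), so λ ≡ 4·3 ≡ 12.
  x = λ² - 9 - 9 = 144 - 18 ≡ 9; y = λ·(9 - 9) - 11 ≡ 2. → (9, 2)
3P: (9, 2) + (9, 11): same x and y₁ ≡ -y₂, so the sum is the point at infinity.
4P: the point at infinity + (9, 11) = (9, 11) (identity).
5P: tangent at (9, 11): λ = (3·9² + 8)/(2·11) ≡ 4/9. 9⁻¹ ≡ 3 (mod 13), so λ ≡ 4·3 ≡ 12.
  x = λ² - 9 - 9 = 144 - 18 ≡ 9; y = λ·(9 - 9) - 11 ≡ 2. → (9, 2)
6P: (9, 2) + (9, 11): same x and y₁ ≡ -y₂, so the sum is the point at infinity.
7P: the point at infinity + (9, 11) = (9, 11) (identity).
8P: tangent at (9, 11): λ = (3·9² + 8)/(2·11) ≡ 4/9. 9⁻¹ ≡ 3 (mod 13) since 9·3 = 27 ≡ 1, so λ ≡ 4·3 ≡ 12.
  x = λ² - 9 - 9 = 144 - 18 ≡ 9; y = λ·(9 - 9) - 11 ≡ 2. → (9, 2)
9P: (9, 2) + (9, 11): same x and y₁ ≡ -y₂, so the sum is the point at infinity.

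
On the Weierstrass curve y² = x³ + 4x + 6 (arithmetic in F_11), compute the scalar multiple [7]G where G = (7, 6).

Repeated addition: build up to 7G.
2G: tangent at (7, 6): λ = (3·7² + 4)/(2·6) ≡ 8/1. 1⁻¹ ≡ 1 (mod 11) since 1·1 = 1 ≡ 1, so λ ≡ 8·1 ≡ 8.
  x = λ² - 7 - 7 = 64 - 14 ≡ 6; y = λ·(7 - 6) - 6 ≡ 2. → (6, 2)
3G: (6, 2) + (7, 6). λ = (6 - 2)/(7 - 6) ≡ 4/1 mod 11. 1⁻¹ ≡ 1 (mod 11) since 1·1 = 1 ≡ 1, so λ ≡ 4.
  x = λ² - 6 - 7 = 16 - 13 ≡ 3; y = λ·(6 - 3) - 2 ≡ 10. → (3, 10)
4G: (3, 10) + (7, 6). λ = (6 - 10)/(7 - 3) ≡ 7/4 mod 11. 4⁻¹ ≡ 3 (mod 11), so λ ≡ 10.
  x = λ² - 3 - 7 = 100 - 10 ≡ 2; y = λ·(3 - 2) - 10 ≡ 0. → (2, 0)
5G: (2, 0) + (7, 6). λ = (6 - 0)/(7 - 2) ≡ 6/5 mod 11. 5⁻¹ ≡ 9 (mod 11) since 5·9 = 45 ≡ 1, so λ ≡ 10.
  x = λ² - 2 - 7 = 100 - 9 ≡ 3; y = λ·(2 - 3) - 0 ≡ 1. → (3, 1)
6G: (3, 1) + (7, 6). λ = (6 - 1)/(7 - 3) ≡ 5/4 mod 11. 4⁻¹ ≡ 3 (mod 11) since 4·3 = 12 ≡ 1, so λ ≡ 4.
  x = λ² - 3 - 7 = 16 - 10 ≡ 6; y = λ·(3 - 6) - 1 ≡ 9. → (6, 9)
7G: (6, 9) + (7, 6). λ = (6 - 9)/(7 - 6) ≡ 8/1 mod 11. 1⁻¹ ≡ 1 (mod 11), so λ ≡ 8.
  x = λ² - 6 - 7 = 64 - 13 ≡ 7; y = λ·(6 - 7) - 9 ≡ 5. → (7, 5)

(7, 5)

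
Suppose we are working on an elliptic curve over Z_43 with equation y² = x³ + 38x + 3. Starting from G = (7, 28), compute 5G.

Double-and-add on 5 = (101)₂. Start with G = (7, 28) for the leading 1-bit.
double: tangent at (7, 28): λ = (3·7² + 38)/(2·28) ≡ 13/13. 13⁻¹ ≡ 10 (mod 43) since 13·10 = 130 ≡ 1, so λ ≡ 13·10 ≡ 1.
  x = λ² - 7 - 7 = 1 - 14 ≡ 30; y = λ·(7 - 30) - 28 ≡ 35. → (30, 35)
double: tangent at (30, 35): λ = (3·30² + 38)/(2·35) ≡ 29/27. 27⁻¹ ≡ 8 (mod 43), so λ ≡ 29·8 ≡ 17.
  x = λ² - 30 - 30 = 289 - 60 ≡ 14; y = λ·(30 - 14) - 35 ≡ 22. → (14, 22)
add G: (14, 22) + (7, 28). λ = (28 - 22)/(7 - 14) ≡ 6/36 mod 43. 36⁻¹ ≡ 6 (mod 43) since 36·6 = 216 ≡ 1, so λ ≡ 36.
  x = λ² - 14 - 7 = 1296 - 21 ≡ 28; y = λ·(14 - 28) - 22 ≡ 33. → (28, 33)

(28, 33)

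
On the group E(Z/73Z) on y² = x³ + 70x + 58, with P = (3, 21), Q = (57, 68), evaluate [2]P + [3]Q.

(39, 35)

First 2P:
Repeated addition: build up to 2P.
2P: tangent at (3, 21): λ = (3·3² + 70)/(2·21) ≡ 24/42. 42⁻¹ ≡ 40 (mod 73), so λ ≡ 24·40 ≡ 11.
  x = λ² - 3 - 3 = 121 - 6 ≡ 42; y = λ·(3 - 42) - 21 ≡ 61. → (42, 61)
2P = (42, 61).
Next 3Q:
Repeated addition: build up to 3Q.
2Q: tangent at (57, 68): λ = (3·57² + 70)/(2·68) ≡ 35/63. 63⁻¹ ≡ 51 (mod 73) since 63·51 = 3213 ≡ 1, so λ ≡ 35·51 ≡ 33.
  x = λ² - 57 - 57 = 1089 - 114 ≡ 26; y = λ·(57 - 26) - 68 ≡ 6. → (26, 6)
3Q: (26, 6) + (57, 68). λ = (68 - 6)/(57 - 26) ≡ 62/31 mod 73. 31⁻¹ ≡ 33 (mod 73), so λ ≡ 2.
  x = λ² - 26 - 57 = 4 - 83 ≡ 67; y = λ·(26 - 67) - 6 ≡ 58. → (67, 58)
3Q = (67, 58).
Finally 2P + 3Q:
(42, 61) + (67, 58). λ = (58 - 61)/(67 - 42) ≡ 70/25 mod 73. 25⁻¹ ≡ 38 (mod 73) since 25·38 = 950 ≡ 1, so λ ≡ 32.
  x = λ² - 42 - 67 = 1024 - 109 ≡ 39; y = λ·(42 - 39) - 61 ≡ 35. → (39, 35)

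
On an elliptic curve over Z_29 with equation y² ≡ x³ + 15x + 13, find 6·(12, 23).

Write P = (12, 23).
Repeated addition: build up to 6P.
2P: tangent at (12, 23): λ = (3·12² + 15)/(2·23) ≡ 12/17. 17⁻¹ ≡ 12 (mod 29), so λ ≡ 12·12 ≡ 28.
  x = λ² - 12 - 12 = 784 - 24 ≡ 6; y = λ·(12 - 6) - 23 ≡ 0. → (6, 0)
3P: (6, 0) + (12, 23). λ = (23 - 0)/(12 - 6) ≡ 23/6 mod 29. 6⁻¹ ≡ 5 (mod 29), so λ ≡ 28.
  x = λ² - 6 - 12 = 784 - 18 ≡ 12; y = λ·(6 - 12) - 0 ≡ 6. → (12, 6)
4P: (12, 6) + (12, 23): same x and y₁ ≡ -y₂, so the sum is O.
5P: O + (12, 23) = (12, 23) (identity).
6P: tangent at (12, 23): λ = (3·12² + 15)/(2·23) ≡ 12/17. 17⁻¹ ≡ 12 (mod 29), so λ ≡ 12·12 ≡ 28.
  x = λ² - 12 - 12 = 784 - 24 ≡ 6; y = λ·(12 - 6) - 23 ≡ 0. → (6, 0)

(6, 0)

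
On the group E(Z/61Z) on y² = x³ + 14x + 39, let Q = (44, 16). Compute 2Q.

tangent at (44, 16): λ = (3·44² + 14)/(2·16) ≡ 27/32. 32⁻¹ ≡ 21 (mod 61), so λ ≡ 27·21 ≡ 18.
  x = λ² - 44 - 44 = 324 - 88 ≡ 53; y = λ·(44 - 53) - 16 ≡ 5. → (53, 5)

(53, 5)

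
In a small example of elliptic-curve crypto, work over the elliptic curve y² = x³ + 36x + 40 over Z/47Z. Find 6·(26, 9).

Write Q = (26, 9).
Double-and-add on 6 = (110)₂. Start with Q = (26, 9) for the leading 1-bit.
double: tangent at (26, 9): λ = (3·26² + 36)/(2·9) ≡ 43/18. 18⁻¹ ≡ 34 (mod 47), so λ ≡ 43·34 ≡ 5.
  x = λ² - 26 - 26 = 25 - 52 ≡ 20; y = λ·(26 - 20) - 9 ≡ 21. → (20, 21)
add Q: (20, 21) + (26, 9). λ = (9 - 21)/(26 - 20) ≡ 35/6 mod 47. 6⁻¹ ≡ 8 (mod 47) since 6·8 = 48 ≡ 1, so λ ≡ 45.
  x = λ² - 20 - 26 = 2025 - 46 ≡ 5; y = λ·(20 - 5) - 21 ≡ 43. → (5, 43)
double: tangent at (5, 43): λ = (3·5² + 36)/(2·43) ≡ 17/39. 39⁻¹ ≡ 41 (mod 47) since 39·41 = 1599 ≡ 1, so λ ≡ 17·41 ≡ 39.
  x = λ² - 5 - 5 = 1521 - 10 ≡ 7; y = λ·(5 - 7) - 43 ≡ 20. → (7, 20)

(7, 20)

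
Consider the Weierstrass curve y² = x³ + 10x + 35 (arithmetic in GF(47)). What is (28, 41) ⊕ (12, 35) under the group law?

(28, 41) + (12, 35). λ = (35 - 41)/(12 - 28) ≡ 41/31 mod 47. 31⁻¹ ≡ 44 (mod 47) since 31·44 = 1364 ≡ 1, so λ ≡ 18.
  x = λ² - 28 - 12 = 324 - 40 ≡ 2; y = λ·(28 - 2) - 41 ≡ 4. → (2, 4)

(2, 4)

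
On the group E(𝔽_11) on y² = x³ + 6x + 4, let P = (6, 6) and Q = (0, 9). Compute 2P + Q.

(8, 5)

First 2P:
Repeated addition: build up to 2P.
2P: tangent at (6, 6): λ = (3·6² + 6)/(2·6) ≡ 4/1. 1⁻¹ ≡ 1 (mod 11), so λ ≡ 4·1 ≡ 4.
  x = λ² - 6 - 6 = 16 - 12 ≡ 4; y = λ·(6 - 4) - 6 ≡ 2. → (4, 2)
2P = (4, 2).
Finally 2P + Q:
(4, 2) + (0, 9). λ = (9 - 2)/(0 - 4) ≡ 7/7 mod 11. 7⁻¹ ≡ 8 (mod 11), so λ ≡ 1.
  x = λ² - 4 - 0 = 1 - 4 ≡ 8; y = λ·(4 - 8) - 2 ≡ 5. → (8, 5)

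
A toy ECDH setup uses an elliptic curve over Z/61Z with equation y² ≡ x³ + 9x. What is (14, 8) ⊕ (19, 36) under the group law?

(14, 8) + (19, 36). λ = (36 - 8)/(19 - 14) ≡ 28/5 mod 61. 5⁻¹ ≡ 49 (mod 61), so λ ≡ 30.
  x = λ² - 14 - 19 = 900 - 33 ≡ 13; y = λ·(14 - 13) - 8 ≡ 22. → (13, 22)

(13, 22)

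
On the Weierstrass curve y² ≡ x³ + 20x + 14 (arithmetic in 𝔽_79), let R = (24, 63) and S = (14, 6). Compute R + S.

(49, 71)

(24, 63) + (14, 6). λ = (6 - 63)/(14 - 24) ≡ 22/69 mod 79. 69⁻¹ ≡ 71 (mod 79) since 69·71 = 4899 ≡ 1, so λ ≡ 61.
  x = λ² - 24 - 14 = 3721 - 38 ≡ 49; y = λ·(24 - 49) - 63 ≡ 71. → (49, 71)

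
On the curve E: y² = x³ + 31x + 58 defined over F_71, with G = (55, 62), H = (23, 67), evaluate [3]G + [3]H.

(60, 44)

First 3G:
Repeated addition: build up to 3G.
2G: tangent at (55, 62): λ = (3·55² + 31)/(2·62) ≡ 18/53. 53⁻¹ ≡ 67 (mod 71), so λ ≡ 18·67 ≡ 70.
  x = λ² - 55 - 55 = 4900 - 110 ≡ 33; y = λ·(55 - 33) - 62 ≡ 58. → (33, 58)
3G: (33, 58) + (55, 62). λ = (62 - 58)/(55 - 33) ≡ 4/22 mod 71. 22⁻¹ ≡ 42 (mod 71), so λ ≡ 26.
  x = λ² - 33 - 55 = 676 - 88 ≡ 20; y = λ·(33 - 20) - 58 ≡ 67. → (20, 67)
3G = (20, 67).
Next 3H:
Repeated addition: build up to 3H.
2H: tangent at (23, 67): λ = (3·23² + 31)/(2·67) ≡ 56/63. 63⁻¹ ≡ 62 (mod 71), so λ ≡ 56·62 ≡ 64.
  x = λ² - 23 - 23 = 4096 - 46 ≡ 3; y = λ·(23 - 3) - 67 ≡ 6. → (3, 6)
3H: (3, 6) + (23, 67). λ = (67 - 6)/(23 - 3) ≡ 61/20 mod 71. 20⁻¹ ≡ 32 (mod 71), so λ ≡ 35.
  x = λ² - 3 - 23 = 1225 - 26 ≡ 63; y = λ·(3 - 63) - 6 ≡ 24. → (63, 24)
3H = (63, 24).
Finally 3G + 3H:
(20, 67) + (63, 24). λ = (24 - 67)/(63 - 20) ≡ 28/43 mod 71. 43⁻¹ ≡ 38 (mod 71) since 43·38 = 1634 ≡ 1, so λ ≡ 70.
  x = λ² - 20 - 63 = 4900 - 83 ≡ 60; y = λ·(20 - 60) - 67 ≡ 44. → (60, 44)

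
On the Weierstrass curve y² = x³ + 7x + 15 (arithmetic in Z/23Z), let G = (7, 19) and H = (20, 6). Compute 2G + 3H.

(20, 17)

First 2G:
Repeated addition: build up to 2G.
2G: tangent at (7, 19): λ = (3·7² + 7)/(2·19) ≡ 16/15. 15⁻¹ ≡ 20 (mod 23), so λ ≡ 16·20 ≡ 21.
  x = λ² - 7 - 7 = 441 - 14 ≡ 13; y = λ·(7 - 13) - 19 ≡ 16. → (13, 16)
2G = (13, 16).
Next 3H:
Repeated addition: build up to 3H.
2H: tangent at (20, 6): λ = (3·20² + 7)/(2·6) ≡ 11/12. 12⁻¹ ≡ 2 (mod 23), so λ ≡ 11·2 ≡ 22.
  x = λ² - 20 - 20 = 484 - 40 ≡ 7; y = λ·(20 - 7) - 6 ≡ 4. → (7, 4)
3H: (7, 4) + (20, 6). λ = (6 - 4)/(20 - 7) ≡ 2/13 mod 23. 13⁻¹ ≡ 16 (mod 23), so λ ≡ 9.
  x = λ² - 7 - 20 = 81 - 27 ≡ 8; y = λ·(7 - 8) - 4 ≡ 10. → (8, 10)
3H = (8, 10).
Finally 2G + 3H:
(13, 16) + (8, 10). λ = (10 - 16)/(8 - 13) ≡ 17/18 mod 23. 18⁻¹ ≡ 9 (mod 23), so λ ≡ 15.
  x = λ² - 13 - 8 = 225 - 21 ≡ 20; y = λ·(13 - 20) - 16 ≡ 17. → (20, 17)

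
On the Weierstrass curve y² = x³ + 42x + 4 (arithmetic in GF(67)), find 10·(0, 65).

(35, 53)

Write P = (0, 65).
Repeated addition: build up to 10P.
2P: tangent at (0, 65): λ = (3·0² + 42)/(2·65) ≡ 42/63. 63⁻¹ ≡ 50 (mod 67) since 63·50 = 3150 ≡ 1, so λ ≡ 42·50 ≡ 23.
  x = λ² - 0 - 0 = 529 - 0 ≡ 60; y = λ·(0 - 60) - 65 ≡ 29. → (60, 29)
3P: (60, 29) + (0, 65). λ = (65 - 29)/(0 - 60) ≡ 36/7 mod 67. 7⁻¹ ≡ 48 (mod 67) since 7·48 = 336 ≡ 1, so λ ≡ 53.
  x = λ² - 60 - 0 = 2809 - 60 ≡ 2; y = λ·(60 - 2) - 29 ≡ 30. → (2, 30)
4P: (2, 30) + (0, 65). λ = (65 - 30)/(0 - 2) ≡ 35/65 mod 67. 65⁻¹ ≡ 33 (mod 67) since 65·33 = 2145 ≡ 1, so λ ≡ 16.
  x = λ² - 2 - 0 = 256 - 2 ≡ 53; y = λ·(2 - 53) - 30 ≡ 25. → (53, 25)
5P: (53, 25) + (0, 65). λ = (65 - 25)/(0 - 53) ≡ 40/14 mod 67. 14⁻¹ ≡ 24 (mod 67), so λ ≡ 22.
  x = λ² - 53 - 0 = 484 - 53 ≡ 29; y = λ·(53 - 29) - 25 ≡ 34. → (29, 34)
6P: (29, 34) + (0, 65). λ = (65 - 34)/(0 - 29) ≡ 31/38 mod 67. 38⁻¹ ≡ 30 (mod 67), so λ ≡ 59.
  x = λ² - 29 - 0 = 3481 - 29 ≡ 35; y = λ·(29 - 35) - 34 ≡ 14. → (35, 14)
7P: (35, 14) + (0, 65). λ = (65 - 14)/(0 - 35) ≡ 51/32 mod 67. 32⁻¹ ≡ 44 (mod 67) since 32·44 = 1408 ≡ 1, so λ ≡ 33.
  x = λ² - 35 - 0 = 1089 - 35 ≡ 49; y = λ·(35 - 49) - 14 ≡ 60. → (49, 60)
8P: (49, 60) + (0, 65). λ = (65 - 60)/(0 - 49) ≡ 5/18 mod 67. 18⁻¹ ≡ 41 (mod 67), so λ ≡ 4.
  x = λ² - 49 - 0 = 16 - 49 ≡ 34; y = λ·(49 - 34) - 60 ≡ 0. → (34, 0)
9P: (34, 0) + (0, 65). λ = (65 - 0)/(0 - 34) ≡ 65/33 mod 67. 33⁻¹ ≡ 65 (mod 67), so λ ≡ 4.
  x = λ² - 34 - 0 = 16 - 34 ≡ 49; y = λ·(34 - 49) - 0 ≡ 7. → (49, 7)
10P: (49, 7) + (0, 65). λ = (65 - 7)/(0 - 49) ≡ 58/18 mod 67. 18⁻¹ ≡ 41 (mod 67), so λ ≡ 33.
  x = λ² - 49 - 0 = 1089 - 49 ≡ 35; y = λ·(49 - 35) - 7 ≡ 53. → (35, 53)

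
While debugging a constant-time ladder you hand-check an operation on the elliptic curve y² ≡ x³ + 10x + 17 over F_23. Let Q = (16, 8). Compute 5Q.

Double-and-add on 5 = (101)₂. Start with Q = (16, 8) for the leading 1-bit.
double: tangent at (16, 8): λ = (3·16² + 10)/(2·8) ≡ 19/16. 16⁻¹ ≡ 13 (mod 23) since 16·13 = 208 ≡ 1, so λ ≡ 19·13 ≡ 17.
  x = λ² - 16 - 16 = 289 - 32 ≡ 4; y = λ·(16 - 4) - 8 ≡ 12. → (4, 12)
double: tangent at (4, 12): λ = (3·4² + 10)/(2·12) ≡ 12/1. 1⁻¹ ≡ 1 (mod 23), so λ ≡ 12·1 ≡ 12.
  x = λ² - 4 - 4 = 144 - 8 ≡ 21; y = λ·(4 - 21) - 12 ≡ 14. → (21, 14)
add Q: (21, 14) + (16, 8). λ = (8 - 14)/(16 - 21) ≡ 17/18 mod 23. 18⁻¹ ≡ 9 (mod 23), so λ ≡ 15.
  x = λ² - 21 - 16 = 225 - 37 ≡ 4; y = λ·(21 - 4) - 14 ≡ 11. → (4, 11)

(4, 11)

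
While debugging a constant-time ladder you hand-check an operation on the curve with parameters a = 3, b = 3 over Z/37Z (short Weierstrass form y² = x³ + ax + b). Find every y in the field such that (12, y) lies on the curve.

18, 19

x³ + 3x + 3 = 1767 ≡ 28 (mod 37).
Square roots of 28 mod 37: 18 and 19 (since 18² = 324 ≡ 28).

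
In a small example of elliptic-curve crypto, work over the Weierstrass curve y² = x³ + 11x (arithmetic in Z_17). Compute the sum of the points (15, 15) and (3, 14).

(15, 15) + (3, 14). λ = (14 - 15)/(3 - 15) ≡ 16/5 mod 17. 5⁻¹ ≡ 7 (mod 17), so λ ≡ 10.
  x = λ² - 15 - 3 = 100 - 18 ≡ 14; y = λ·(15 - 14) - 15 ≡ 12. → (14, 12)

(14, 12)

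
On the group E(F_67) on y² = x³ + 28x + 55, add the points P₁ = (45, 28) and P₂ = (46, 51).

(45, 28) + (46, 51). λ = (51 - 28)/(46 - 45) ≡ 23/1 mod 67. 1⁻¹ ≡ 1 (mod 67), so λ ≡ 23.
  x = λ² - 45 - 46 = 529 - 91 ≡ 36; y = λ·(45 - 36) - 28 ≡ 45. → (36, 45)

(36, 45)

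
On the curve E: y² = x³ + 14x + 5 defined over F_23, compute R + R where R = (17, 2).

(5, 19)

tangent at (17, 2): λ = (3·17² + 14)/(2·2) ≡ 7/4. 4⁻¹ ≡ 6 (mod 23), so λ ≡ 7·6 ≡ 19.
  x = λ² - 17 - 17 = 361 - 34 ≡ 5; y = λ·(17 - 5) - 2 ≡ 19. → (5, 19)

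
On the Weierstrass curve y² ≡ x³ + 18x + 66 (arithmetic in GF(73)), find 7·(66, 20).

Write Q = (66, 20).
Repeated addition: build up to 7Q.
2Q: tangent at (66, 20): λ = (3·66² + 18)/(2·20) ≡ 19/40. 40⁻¹ ≡ 42 (mod 73) since 40·42 = 1680 ≡ 1, so λ ≡ 19·42 ≡ 68.
  x = λ² - 66 - 66 = 4624 - 132 ≡ 39; y = λ·(66 - 39) - 20 ≡ 64. → (39, 64)
3Q: (39, 64) + (66, 20). λ = (20 - 64)/(66 - 39) ≡ 29/27 mod 73. 27⁻¹ ≡ 46 (mod 73) since 27·46 = 1242 ≡ 1, so λ ≡ 20.
  x = λ² - 39 - 66 = 400 - 105 ≡ 3; y = λ·(39 - 3) - 64 ≡ 72. → (3, 72)
4Q: (3, 72) + (66, 20). λ = (20 - 72)/(66 - 3) ≡ 21/63 mod 73. 63⁻¹ ≡ 51 (mod 73), so λ ≡ 49.
  x = λ² - 3 - 66 = 2401 - 69 ≡ 69; y = λ·(3 - 69) - 72 ≡ 52. → (69, 52)
5Q: (69, 52) + (66, 20). λ = (20 - 52)/(66 - 69) ≡ 41/70 mod 73. 70⁻¹ ≡ 24 (mod 73), so λ ≡ 35.
  x = λ² - 69 - 66 = 1225 - 135 ≡ 68; y = λ·(69 - 68) - 52 ≡ 56. → (68, 56)
6Q: (68, 56) + (66, 20). λ = (20 - 56)/(66 - 68) ≡ 37/71 mod 73. 71⁻¹ ≡ 36 (mod 73) since 71·36 = 2556 ≡ 1, so λ ≡ 18.
  x = λ² - 68 - 66 = 324 - 134 ≡ 44; y = λ·(68 - 44) - 56 ≡ 11. → (44, 11)
7Q: (44, 11) + (66, 20). λ = (20 - 11)/(66 - 44) ≡ 9/22 mod 73. 22⁻¹ ≡ 10 (mod 73) since 22·10 = 220 ≡ 1, so λ ≡ 17.
  x = λ² - 44 - 66 = 289 - 110 ≡ 33; y = λ·(44 - 33) - 11 ≡ 30. → (33, 30)

(33, 30)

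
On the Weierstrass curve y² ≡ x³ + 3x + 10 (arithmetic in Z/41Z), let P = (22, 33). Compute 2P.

(37, 37)

tangent at (22, 33): λ = (3·22² + 3)/(2·33) ≡ 20/25. 25⁻¹ ≡ 23 (mod 41), so λ ≡ 20·23 ≡ 9.
  x = λ² - 22 - 22 = 81 - 44 ≡ 37; y = λ·(22 - 37) - 33 ≡ 37. → (37, 37)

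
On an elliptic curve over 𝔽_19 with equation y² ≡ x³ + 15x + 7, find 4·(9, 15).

Write G = (9, 15).
Repeated addition: build up to 4G.
2G: tangent at (9, 15): λ = (3·9² + 15)/(2·15) ≡ 11/11. 11⁻¹ ≡ 7 (mod 19) since 11·7 = 77 ≡ 1, so λ ≡ 11·7 ≡ 1.
  x = λ² - 9 - 9 = 1 - 18 ≡ 2; y = λ·(9 - 2) - 15 ≡ 11. → (2, 11)
3G: (2, 11) + (9, 15). λ = (15 - 11)/(9 - 2) ≡ 4/7 mod 19. 7⁻¹ ≡ 11 (mod 19) since 7·11 = 77 ≡ 1, so λ ≡ 6.
  x = λ² - 2 - 9 = 36 - 11 ≡ 6; y = λ·(2 - 6) - 11 ≡ 3. → (6, 3)
4G: (6, 3) + (9, 15). λ = (15 - 3)/(9 - 6) ≡ 12/3 mod 19. 3⁻¹ ≡ 13 (mod 19) since 3·13 = 39 ≡ 1, so λ ≡ 4.
  x = λ² - 6 - 9 = 16 - 15 ≡ 1; y = λ·(6 - 1) - 3 ≡ 17. → (1, 17)

(1, 17)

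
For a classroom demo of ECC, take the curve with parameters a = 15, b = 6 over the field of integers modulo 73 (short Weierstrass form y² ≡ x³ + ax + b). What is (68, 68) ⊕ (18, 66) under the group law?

(68, 68) + (18, 66). λ = (66 - 68)/(18 - 68) ≡ 71/23 mod 73. 23⁻¹ ≡ 54 (mod 73) since 23·54 = 1242 ≡ 1, so λ ≡ 38.
  x = λ² - 68 - 18 = 1444 - 86 ≡ 44; y = λ·(68 - 44) - 68 ≡ 41. → (44, 41)

(44, 41)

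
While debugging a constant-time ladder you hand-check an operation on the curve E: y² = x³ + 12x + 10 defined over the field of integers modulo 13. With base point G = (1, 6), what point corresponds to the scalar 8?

O

Double-and-add on 8 = (1000)₂. Start with G = (1, 6) for the leading 1-bit.
double: tangent at (1, 6): λ = (3·1² + 12)/(2·6) ≡ 2/12. 12⁻¹ ≡ 12 (mod 13) since 12·12 = 144 ≡ 1, so λ ≡ 2·12 ≡ 11.
  x = λ² - 1 - 1 = 121 - 2 ≡ 2; y = λ·(1 - 2) - 6 ≡ 9. → (2, 9)
double: tangent at (2, 9): λ = (3·2² + 12)/(2·9) ≡ 11/5. 5⁻¹ ≡ 8 (mod 13) since 5·8 = 40 ≡ 1, so λ ≡ 11·8 ≡ 10.
  x = λ² - 2 - 2 = 100 - 4 ≡ 5; y = λ·(2 - 5) - 9 ≡ 0. → (5, 0)
double: (5, 0) + (5, 0): same x and y₁ ≡ -y₂, so the sum is ∞.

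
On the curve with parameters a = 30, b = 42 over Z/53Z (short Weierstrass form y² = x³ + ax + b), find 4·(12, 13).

(10, 21)

Write Q = (12, 13).
Double-and-add on 4 = (100)₂. Start with Q = (12, 13) for the leading 1-bit.
double: tangent at (12, 13): λ = (3·12² + 30)/(2·13) ≡ 38/26. 26⁻¹ ≡ 51 (mod 53), so λ ≡ 38·51 ≡ 30.
  x = λ² - 12 - 12 = 900 - 24 ≡ 28; y = λ·(12 - 28) - 13 ≡ 37. → (28, 37)
double: tangent at (28, 37): λ = (3·28² + 30)/(2·37) ≡ 50/21. 21⁻¹ ≡ 48 (mod 53), so λ ≡ 50·48 ≡ 15.
  x = λ² - 28 - 28 = 225 - 56 ≡ 10; y = λ·(28 - 10) - 37 ≡ 21. → (10, 21)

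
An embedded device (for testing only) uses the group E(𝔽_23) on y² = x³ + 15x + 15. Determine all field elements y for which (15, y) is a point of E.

2, 21

x³ + 15x + 15 = 3615 ≡ 4 (mod 23).
Square roots of 4 mod 23: 2 and 21 (since 2² = 4 ≡ 4).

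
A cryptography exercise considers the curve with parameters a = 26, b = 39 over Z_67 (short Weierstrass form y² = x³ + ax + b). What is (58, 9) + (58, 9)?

(24, 45)

tangent at (58, 9): λ = (3·58² + 26)/(2·9) ≡ 1/18. 18⁻¹ ≡ 41 (mod 67) since 18·41 = 738 ≡ 1, so λ ≡ 1·41 ≡ 41.
  x = λ² - 58 - 58 = 1681 - 116 ≡ 24; y = λ·(58 - 24) - 9 ≡ 45. → (24, 45)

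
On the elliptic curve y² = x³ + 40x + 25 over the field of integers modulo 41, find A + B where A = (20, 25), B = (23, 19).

(20, 25) + (23, 19). λ = (19 - 25)/(23 - 20) ≡ 35/3 mod 41. 3⁻¹ ≡ 14 (mod 41), so λ ≡ 39.
  x = λ² - 20 - 23 = 1521 - 43 ≡ 2; y = λ·(20 - 2) - 25 ≡ 21. → (2, 21)

(2, 21)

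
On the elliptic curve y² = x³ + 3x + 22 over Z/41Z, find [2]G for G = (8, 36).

tangent at (8, 36): λ = (3·8² + 3)/(2·36) ≡ 31/31. 31⁻¹ ≡ 4 (mod 41) since 31·4 = 124 ≡ 1, so λ ≡ 31·4 ≡ 1.
  x = λ² - 8 - 8 = 1 - 16 ≡ 26; y = λ·(8 - 26) - 36 ≡ 28. → (26, 28)

(26, 28)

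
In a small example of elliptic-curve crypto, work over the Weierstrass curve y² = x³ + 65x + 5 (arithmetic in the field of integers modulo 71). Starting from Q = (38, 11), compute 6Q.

Repeated addition: build up to 6Q.
2Q: tangent at (38, 11): λ = (3·38² + 65)/(2·11) ≡ 66/22. 22⁻¹ ≡ 42 (mod 71) since 22·42 = 924 ≡ 1, so λ ≡ 66·42 ≡ 3.
  x = λ² - 38 - 38 = 9 - 76 ≡ 4; y = λ·(38 - 4) - 11 ≡ 20. → (4, 20)
3Q: (4, 20) + (38, 11). λ = (11 - 20)/(38 - 4) ≡ 62/34 mod 71. 34⁻¹ ≡ 23 (mod 71), so λ ≡ 6.
  x = λ² - 4 - 38 = 36 - 42 ≡ 65; y = λ·(4 - 65) - 20 ≡ 40. → (65, 40)
4Q: (65, 40) + (38, 11). λ = (11 - 40)/(38 - 65) ≡ 42/44 mod 71. 44⁻¹ ≡ 21 (mod 71), so λ ≡ 30.
  x = λ² - 65 - 38 = 900 - 103 ≡ 16; y = λ·(65 - 16) - 40 ≡ 10. → (16, 10)
5Q: (16, 10) + (38, 11). λ = (11 - 10)/(38 - 16) ≡ 1/22 mod 71. 22⁻¹ ≡ 42 (mod 71) since 22·42 = 924 ≡ 1, so λ ≡ 42.
  x = λ² - 16 - 38 = 1764 - 54 ≡ 6; y = λ·(16 - 6) - 10 ≡ 55. → (6, 55)
6Q: (6, 55) + (38, 11). λ = (11 - 55)/(38 - 6) ≡ 27/32 mod 71. 32⁻¹ ≡ 20 (mod 71), so λ ≡ 43.
  x = λ² - 6 - 38 = 1849 - 44 ≡ 30; y = λ·(6 - 30) - 55 ≡ 49. → (30, 49)

(30, 49)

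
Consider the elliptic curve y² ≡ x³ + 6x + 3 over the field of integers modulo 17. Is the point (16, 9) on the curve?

y² = 9² ≡ 13; x³ + 6x + 3 = 4195 ≡ 13 (mod 17). 13 = 13.

yes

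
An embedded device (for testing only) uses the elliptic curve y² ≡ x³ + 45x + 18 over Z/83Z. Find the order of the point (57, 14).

12

2P: tangent at (57, 14): λ = (3·57² + 45)/(2·14) ≡ 81/28. 28⁻¹ ≡ 3 (mod 83) since 28·3 = 84 ≡ 1, so λ ≡ 81·3 ≡ 77.
  x = λ² - 57 - 57 = 5929 - 114 ≡ 5; y = λ·(57 - 5) - 14 ≡ 6. → (5, 6)
3P: (5, 6) + (57, 14). λ = (14 - 6)/(57 - 5) ≡ 8/52 mod 83. 52⁻¹ ≡ 8 (mod 83), so λ ≡ 64.
  x = λ² - 5 - 57 = 4096 - 62 ≡ 50; y = λ·(5 - 50) - 6 ≡ 19. → (50, 19)
4P: (50, 19) + (57, 14). λ = (14 - 19)/(57 - 50) ≡ 78/7 mod 83. 7⁻¹ ≡ 12 (mod 83), so λ ≡ 23.
  x = λ² - 50 - 57 = 529 - 107 ≡ 7; y = λ·(50 - 7) - 19 ≡ 57. → (7, 57)
5P: (7, 57) + (57, 14). λ = (14 - 57)/(57 - 7) ≡ 40/50 mod 83. 50⁻¹ ≡ 5 (mod 83) since 50·5 = 250 ≡ 1, so λ ≡ 34.
  x = λ² - 7 - 57 = 1156 - 64 ≡ 13; y = λ·(7 - 13) - 57 ≡ 71. → (13, 71)
6P: (13, 71) + (57, 14). λ = (14 - 71)/(57 - 13) ≡ 26/44 mod 83. 44⁻¹ ≡ 17 (mod 83), so λ ≡ 27.
  x = λ² - 13 - 57 = 729 - 70 ≡ 78; y = λ·(13 - 78) - 71 ≡ 0. → (78, 0)
7P: (78, 0) + (57, 14). λ = (14 - 0)/(57 - 78) ≡ 14/62 mod 83. 62⁻¹ ≡ 79 (mod 83) since 62·79 = 4898 ≡ 1, so λ ≡ 27.
  x = λ² - 78 - 57 = 729 - 135 ≡ 13; y = λ·(78 - 13) - 0 ≡ 12. → (13, 12)
8P: (13, 12) + (57, 14). λ = (14 - 12)/(57 - 13) ≡ 2/44 mod 83. 44⁻¹ ≡ 17 (mod 83), so λ ≡ 34.
  x = λ² - 13 - 57 = 1156 - 70 ≡ 7; y = λ·(13 - 7) - 12 ≡ 26. → (7, 26)
9P: (7, 26) + (57, 14). λ = (14 - 26)/(57 - 7) ≡ 71/50 mod 83. 50⁻¹ ≡ 5 (mod 83), so λ ≡ 23.
  x = λ² - 7 - 57 = 529 - 64 ≡ 50; y = λ·(7 - 50) - 26 ≡ 64. → (50, 64)
10P: (50, 64) + (57, 14). λ = (14 - 64)/(57 - 50) ≡ 33/7 mod 83. 7⁻¹ ≡ 12 (mod 83) since 7·12 = 84 ≡ 1, so λ ≡ 64.
  x = λ² - 50 - 57 = 4096 - 107 ≡ 5; y = λ·(50 - 5) - 64 ≡ 77. → (5, 77)
11P: (5, 77) + (57, 14). λ = (14 - 77)/(57 - 5) ≡ 20/52 mod 83. 52⁻¹ ≡ 8 (mod 83), so λ ≡ 77.
  x = λ² - 5 - 57 = 5929 - 62 ≡ 57; y = λ·(5 - 57) - 77 ≡ 69. → (57, 69)
12P: (57, 69) + (57, 14): same x and y₁ ≡ -y₂, so the sum is 𝒪.
12P = 𝒪, so the order is 12.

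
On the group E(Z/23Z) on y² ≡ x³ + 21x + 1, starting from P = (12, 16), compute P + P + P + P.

Repeated addition: build up to 4P.
2P: tangent at (12, 16): λ = (3·12² + 21)/(2·16) ≡ 16/9. 9⁻¹ ≡ 18 (mod 23), so λ ≡ 16·18 ≡ 12.
  x = λ² - 12 - 12 = 144 - 24 ≡ 5; y = λ·(12 - 5) - 16 ≡ 22. → (5, 22)
3P: (5, 22) + (12, 16). λ = (16 - 22)/(12 - 5) ≡ 17/7 mod 23. 7⁻¹ ≡ 10 (mod 23), so λ ≡ 9.
  x = λ² - 5 - 12 = 81 - 17 ≡ 18; y = λ·(5 - 18) - 22 ≡ 22. → (18, 22)
4P: (18, 22) + (12, 16). λ = (16 - 22)/(12 - 18) ≡ 17/17 mod 23. 17⁻¹ ≡ 19 (mod 23) since 17·19 = 323 ≡ 1, so λ ≡ 1.
  x = λ² - 18 - 12 = 1 - 30 ≡ 17; y = λ·(18 - 17) - 22 ≡ 2. → (17, 2)

(17, 2)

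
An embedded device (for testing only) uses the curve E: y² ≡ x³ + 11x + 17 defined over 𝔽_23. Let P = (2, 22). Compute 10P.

Double-and-add on 10 = (1010)₂. Start with P = (2, 22) for the leading 1-bit.
double: tangent at (2, 22): λ = (3·2² + 11)/(2·22) ≡ 0/21. 21⁻¹ ≡ 11 (mod 23), so λ ≡ 0·11 ≡ 0.
  x = λ² - 2 - 2 = 0 - 4 ≡ 19; y = λ·(2 - 19) - 22 ≡ 1. → (19, 1)
double: tangent at (19, 1): λ = (3·19² + 11)/(2·1) ≡ 13/2. 2⁻¹ ≡ 12 (mod 23), so λ ≡ 13·12 ≡ 18.
  x = λ² - 19 - 19 = 324 - 38 ≡ 10; y = λ·(19 - 10) - 1 ≡ 0. → (10, 0)
add P: (10, 0) + (2, 22). λ = (22 - 0)/(2 - 10) ≡ 22/15 mod 23. 15⁻¹ ≡ 20 (mod 23), so λ ≡ 3.
  x = λ² - 10 - 2 = 9 - 12 ≡ 20; y = λ·(10 - 20) - 0 ≡ 16. → (20, 16)
double: tangent at (20, 16): λ = (3·20² + 11)/(2·16) ≡ 15/9. 9⁻¹ ≡ 18 (mod 23) since 9·18 = 162 ≡ 1, so λ ≡ 15·18 ≡ 17.
  x = λ² - 20 - 20 = 289 - 40 ≡ 19; y = λ·(20 - 19) - 16 ≡ 1. → (19, 1)

(19, 1)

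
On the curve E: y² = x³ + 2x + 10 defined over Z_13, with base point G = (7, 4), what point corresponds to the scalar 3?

(3, 2)

Repeated addition: build up to 3G.
2G: tangent at (7, 4): λ = (3·7² + 2)/(2·4) ≡ 6/8. 8⁻¹ ≡ 5 (mod 13) since 8·5 = 40 ≡ 1, so λ ≡ 6·5 ≡ 4.
  x = λ² - 7 - 7 = 16 - 14 ≡ 2; y = λ·(7 - 2) - 4 ≡ 3. → (2, 3)
3G: (2, 3) + (7, 4). λ = (4 - 3)/(7 - 2) ≡ 1/5 mod 13. 5⁻¹ ≡ 8 (mod 13), so λ ≡ 8.
  x = λ² - 2 - 7 = 64 - 9 ≡ 3; y = λ·(2 - 3) - 3 ≡ 2. → (3, 2)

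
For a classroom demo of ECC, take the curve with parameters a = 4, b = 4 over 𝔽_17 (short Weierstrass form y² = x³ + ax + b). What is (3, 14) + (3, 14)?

tangent at (3, 14): λ = (3·3² + 4)/(2·14) ≡ 14/11. 11⁻¹ ≡ 14 (mod 17) since 11·14 = 154 ≡ 1, so λ ≡ 14·14 ≡ 9.
  x = λ² - 3 - 3 = 81 - 6 ≡ 7; y = λ·(3 - 7) - 14 ≡ 1. → (7, 1)

(7, 1)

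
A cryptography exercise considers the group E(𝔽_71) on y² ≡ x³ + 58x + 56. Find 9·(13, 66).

Write G = (13, 66).
Repeated addition: build up to 9G.
2G: tangent at (13, 66): λ = (3·13² + 58)/(2·66) ≡ 68/61. 61⁻¹ ≡ 7 (mod 71), so λ ≡ 68·7 ≡ 50.
  x = λ² - 13 - 13 = 2500 - 26 ≡ 60; y = λ·(13 - 60) - 66 ≡ 69. → (60, 69)
3G: (60, 69) + (13, 66). λ = (66 - 69)/(13 - 60) ≡ 68/24 mod 71. 24⁻¹ ≡ 3 (mod 71), so λ ≡ 62.
  x = λ² - 60 - 13 = 3844 - 73 ≡ 8; y = λ·(60 - 8) - 69 ≡ 31. → (8, 31)
4G: (8, 31) + (13, 66). λ = (66 - 31)/(13 - 8) ≡ 35/5 mod 71. 5⁻¹ ≡ 57 (mod 71), so λ ≡ 7.
  x = λ² - 8 - 13 = 49 - 21 ≡ 28; y = λ·(8 - 28) - 31 ≡ 42. → (28, 42)
5G: (28, 42) + (13, 66). λ = (66 - 42)/(13 - 28) ≡ 24/56 mod 71. 56⁻¹ ≡ 52 (mod 71) since 56·52 = 2912 ≡ 1, so λ ≡ 41.
  x = λ² - 28 - 13 = 1681 - 41 ≡ 7; y = λ·(28 - 7) - 42 ≡ 38. → (7, 38)
6G: (7, 38) + (13, 66). λ = (66 - 38)/(13 - 7) ≡ 28/6 mod 71. 6⁻¹ ≡ 12 (mod 71), so λ ≡ 52.
  x = λ² - 7 - 13 = 2704 - 20 ≡ 57; y = λ·(7 - 57) - 38 ≡ 60. → (57, 60)
7G: (57, 60) + (13, 66). λ = (66 - 60)/(13 - 57) ≡ 6/27 mod 71. 27⁻¹ ≡ 50 (mod 71) since 27·50 = 1350 ≡ 1, so λ ≡ 16.
  x = λ² - 57 - 13 = 256 - 70 ≡ 44; y = λ·(57 - 44) - 60 ≡ 6. → (44, 6)
8G: (44, 6) + (13, 66). λ = (66 - 6)/(13 - 44) ≡ 60/40 mod 71. 40⁻¹ ≡ 16 (mod 71), so λ ≡ 37.
  x = λ² - 44 - 13 = 1369 - 57 ≡ 34; y = λ·(44 - 34) - 6 ≡ 9. → (34, 9)
9G: (34, 9) + (13, 66). λ = (66 - 9)/(13 - 34) ≡ 57/50 mod 71. 50⁻¹ ≡ 27 (mod 71) since 50·27 = 1350 ≡ 1, so λ ≡ 48.
  x = λ² - 34 - 13 = 2304 - 47 ≡ 56; y = λ·(34 - 56) - 9 ≡ 0. → (56, 0)

(56, 0)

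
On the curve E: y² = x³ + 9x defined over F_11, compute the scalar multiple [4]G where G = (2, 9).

Double-and-add on 4 = (100)₂. Start with G = (2, 9) for the leading 1-bit.
double: tangent at (2, 9): λ = (3·2² + 9)/(2·9) ≡ 10/7. 7⁻¹ ≡ 8 (mod 11) since 7·8 = 56 ≡ 1, so λ ≡ 10·8 ≡ 3.
  x = λ² - 2 - 2 = 9 - 4 ≡ 5; y = λ·(2 - 5) - 9 ≡ 4. → (5, 4)
double: tangent at (5, 4): λ = (3·5² + 9)/(2·4) ≡ 7/8. 8⁻¹ ≡ 7 (mod 11) since 8·7 = 56 ≡ 1, so λ ≡ 7·7 ≡ 5.
  x = λ² - 5 - 5 = 25 - 10 ≡ 4; y = λ·(5 - 4) - 4 ≡ 1. → (4, 1)

(4, 1)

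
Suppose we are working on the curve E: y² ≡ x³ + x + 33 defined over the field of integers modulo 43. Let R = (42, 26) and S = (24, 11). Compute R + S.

(42, 26) + (24, 11). λ = (11 - 26)/(24 - 42) ≡ 28/25 mod 43. 25⁻¹ ≡ 31 (mod 43) since 25·31 = 775 ≡ 1, so λ ≡ 8.
  x = λ² - 42 - 24 = 64 - 66 ≡ 41; y = λ·(42 - 41) - 26 ≡ 25. → (41, 25)

(41, 25)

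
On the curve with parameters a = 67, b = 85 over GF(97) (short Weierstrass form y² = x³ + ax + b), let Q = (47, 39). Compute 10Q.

Double-and-add on 10 = (1010)₂. Start with Q = (47, 39) for the leading 1-bit.
double: tangent at (47, 39): λ = (3·47² + 67)/(2·39) ≡ 1/78. 78⁻¹ ≡ 51 (mod 97), so λ ≡ 1·51 ≡ 51.
  x = λ² - 47 - 47 = 2601 - 94 ≡ 82; y = λ·(47 - 82) - 39 ≡ 19. → (82, 19)
double: tangent at (82, 19): λ = (3·82² + 67)/(2·19) ≡ 63/38. 38⁻¹ ≡ 23 (mod 97), so λ ≡ 63·23 ≡ 91.
  x = λ² - 82 - 82 = 8281 - 164 ≡ 66; y = λ·(82 - 66) - 19 ≡ 79. → (66, 79)
add Q: (66, 79) + (47, 39). λ = (39 - 79)/(47 - 66) ≡ 57/78 mod 97. 78⁻¹ ≡ 51 (mod 97), so λ ≡ 94.
  x = λ² - 66 - 47 = 8836 - 113 ≡ 90; y = λ·(66 - 90) - 79 ≡ 90. → (90, 90)
double: tangent at (90, 90): λ = (3·90² + 67)/(2·90) ≡ 20/83. 83⁻¹ ≡ 90 (mod 97) since 83·90 = 7470 ≡ 1, so λ ≡ 20·90 ≡ 54.
  x = λ² - 90 - 90 = 2916 - 180 ≡ 20; y = λ·(90 - 20) - 90 ≡ 4. → (20, 4)

(20, 4)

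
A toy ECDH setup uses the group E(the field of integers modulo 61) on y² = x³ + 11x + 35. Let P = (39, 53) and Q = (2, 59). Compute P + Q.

(1, 48)

(39, 53) + (2, 59). λ = (59 - 53)/(2 - 39) ≡ 6/24 mod 61. 24⁻¹ ≡ 28 (mod 61), so λ ≡ 46.
  x = λ² - 39 - 2 = 2116 - 41 ≡ 1; y = λ·(39 - 1) - 53 ≡ 48. → (1, 48)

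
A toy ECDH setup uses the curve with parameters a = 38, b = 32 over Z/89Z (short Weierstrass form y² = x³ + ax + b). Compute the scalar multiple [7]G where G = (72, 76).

Double-and-add on 7 = (111)₂. Start with G = (72, 76) for the leading 1-bit.
double: tangent at (72, 76): λ = (3·72² + 38)/(2·76) ≡ 15/63. 63⁻¹ ≡ 65 (mod 89) since 63·65 = 4095 ≡ 1, so λ ≡ 15·65 ≡ 85.
  x = λ² - 72 - 72 = 7225 - 144 ≡ 50; y = λ·(72 - 50) - 76 ≡ 14. → (50, 14)
add G: (50, 14) + (72, 76). λ = (76 - 14)/(72 - 50) ≡ 62/22 mod 89. 22⁻¹ ≡ 85 (mod 89) since 22·85 = 1870 ≡ 1, so λ ≡ 19.
  x = λ² - 50 - 72 = 361 - 122 ≡ 61; y = λ·(50 - 61) - 14 ≡ 44. → (61, 44)
double: tangent at (61, 44): λ = (3·61² + 38)/(2·44) ≡ 76/88. 88⁻¹ ≡ 88 (mod 89) since 88·88 = 7744 ≡ 1, so λ ≡ 76·88 ≡ 13.
  x = λ² - 61 - 61 = 169 - 122 ≡ 47; y = λ·(61 - 47) - 44 ≡ 49. → (47, 49)
add G: (47, 49) + (72, 76). λ = (76 - 49)/(72 - 47) ≡ 27/25 mod 89. 25⁻¹ ≡ 57 (mod 89), so λ ≡ 26.
  x = λ² - 47 - 72 = 676 - 119 ≡ 23; y = λ·(47 - 23) - 49 ≡ 41. → (23, 41)

(23, 41)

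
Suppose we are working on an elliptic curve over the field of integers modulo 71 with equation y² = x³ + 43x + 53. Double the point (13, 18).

(63, 7)

tangent at (13, 18): λ = (3·13² + 43)/(2·18) ≡ 53/36. 36⁻¹ ≡ 2 (mod 71), so λ ≡ 53·2 ≡ 35.
  x = λ² - 13 - 13 = 1225 - 26 ≡ 63; y = λ·(13 - 63) - 18 ≡ 7. → (63, 7)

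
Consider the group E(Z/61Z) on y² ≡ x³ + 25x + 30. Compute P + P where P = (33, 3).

(29, 16)

tangent at (33, 3): λ = (3·33² + 25)/(2·3) ≡ 59/6. 6⁻¹ ≡ 51 (mod 61) since 6·51 = 306 ≡ 1, so λ ≡ 59·51 ≡ 20.
  x = λ² - 33 - 33 = 400 - 66 ≡ 29; y = λ·(33 - 29) - 3 ≡ 16. → (29, 16)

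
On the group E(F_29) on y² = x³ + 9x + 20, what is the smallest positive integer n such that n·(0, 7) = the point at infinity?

8

2P: tangent at (0, 7): λ = (3·0² + 9)/(2·7) ≡ 9/14. 14⁻¹ ≡ 27 (mod 29), so λ ≡ 9·27 ≡ 11.
  x = λ² - 0 - 0 = 121 - 0 ≡ 5; y = λ·(0 - 5) - 7 ≡ 25. → (5, 25)
3P: (5, 25) + (0, 7). λ = (7 - 25)/(0 - 5) ≡ 11/24 mod 29. 24⁻¹ ≡ 23 (mod 29), so λ ≡ 21.
  x = λ² - 5 - 0 = 441 - 5 ≡ 1; y = λ·(5 - 1) - 25 ≡ 1. → (1, 1)
4P: (1, 1) + (0, 7). λ = (7 - 1)/(0 - 1) ≡ 6/28 mod 29. 28⁻¹ ≡ 28 (mod 29), so λ ≡ 23.
  x = λ² - 1 - 0 = 529 - 1 ≡ 6; y = λ·(1 - 6) - 1 ≡ 0. → (6, 0)
5P: (6, 0) + (0, 7). λ = (7 - 0)/(0 - 6) ≡ 7/23 mod 29. 23⁻¹ ≡ 24 (mod 29), so λ ≡ 23.
  x = λ² - 6 - 0 = 529 - 6 ≡ 1; y = λ·(6 - 1) - 0 ≡ 28. → (1, 28)
6P: (1, 28) + (0, 7). λ = (7 - 28)/(0 - 1) ≡ 8/28 mod 29. 28⁻¹ ≡ 28 (mod 29) since 28·28 = 784 ≡ 1, so λ ≡ 21.
  x = λ² - 1 - 0 = 441 - 1 ≡ 5; y = λ·(1 - 5) - 28 ≡ 4. → (5, 4)
7P: (5, 4) + (0, 7). λ = (7 - 4)/(0 - 5) ≡ 3/24 mod 29. 24⁻¹ ≡ 23 (mod 29), so λ ≡ 11.
  x = λ² - 5 - 0 = 121 - 5 ≡ 0; y = λ·(5 - 0) - 4 ≡ 22. → (0, 22)
8P: (0, 22) + (0, 7): same x and y₁ ≡ -y₂, so the sum is the point at infinity.
8P = the point at infinity, so the order is 8.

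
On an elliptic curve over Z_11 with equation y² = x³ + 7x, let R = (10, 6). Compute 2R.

(3, 9)

tangent at (10, 6): λ = (3·10² + 7)/(2·6) ≡ 10/1. 1⁻¹ ≡ 1 (mod 11), so λ ≡ 10·1 ≡ 10.
  x = λ² - 10 - 10 = 100 - 20 ≡ 3; y = λ·(10 - 3) - 6 ≡ 9. → (3, 9)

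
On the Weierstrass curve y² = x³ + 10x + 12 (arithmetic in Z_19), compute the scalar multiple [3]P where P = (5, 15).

(11, 16)

Repeated addition: build up to 3P.
2P: tangent at (5, 15): λ = (3·5² + 10)/(2·15) ≡ 9/11. 11⁻¹ ≡ 7 (mod 19), so λ ≡ 9·7 ≡ 6.
  x = λ² - 5 - 5 = 36 - 10 ≡ 7; y = λ·(5 - 7) - 15 ≡ 11. → (7, 11)
3P: (7, 11) + (5, 15). λ = (15 - 11)/(5 - 7) ≡ 4/17 mod 19. 17⁻¹ ≡ 9 (mod 19), so λ ≡ 17.
  x = λ² - 7 - 5 = 289 - 12 ≡ 11; y = λ·(7 - 11) - 11 ≡ 16. → (11, 16)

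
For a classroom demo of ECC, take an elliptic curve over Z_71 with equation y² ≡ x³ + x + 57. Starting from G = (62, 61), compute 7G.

Repeated addition: build up to 7G.
2G: tangent at (62, 61): λ = (3·62² + 1)/(2·61) ≡ 31/51. 51⁻¹ ≡ 39 (mod 71) since 51·39 = 1989 ≡ 1, so λ ≡ 31·39 ≡ 2.
  x = λ² - 62 - 62 = 4 - 124 ≡ 22; y = λ·(62 - 22) - 61 ≡ 19. → (22, 19)
3G: (22, 19) + (62, 61). λ = (61 - 19)/(62 - 22) ≡ 42/40 mod 71. 40⁻¹ ≡ 16 (mod 71) since 40·16 = 640 ≡ 1, so λ ≡ 33.
  x = λ² - 22 - 62 = 1089 - 84 ≡ 11; y = λ·(22 - 11) - 19 ≡ 60. → (11, 60)
4G: (11, 60) + (62, 61). λ = (61 - 60)/(62 - 11) ≡ 1/51 mod 71. 51⁻¹ ≡ 39 (mod 71), so λ ≡ 39.
  x = λ² - 11 - 62 = 1521 - 73 ≡ 28; y = λ·(11 - 28) - 60 ≡ 58. → (28, 58)
5G: (28, 58) + (62, 61). λ = (61 - 58)/(62 - 28) ≡ 3/34 mod 71. 34⁻¹ ≡ 23 (mod 71), so λ ≡ 69.
  x = λ² - 28 - 62 = 4761 - 90 ≡ 56; y = λ·(28 - 56) - 58 ≡ 69. → (56, 69)
6G: (56, 69) + (62, 61). λ = (61 - 69)/(62 - 56) ≡ 63/6 mod 71. 6⁻¹ ≡ 12 (mod 71), so λ ≡ 46.
  x = λ² - 56 - 62 = 2116 - 118 ≡ 10; y = λ·(56 - 10) - 69 ≡ 59. → (10, 59)
7G: (10, 59) + (62, 61). λ = (61 - 59)/(62 - 10) ≡ 2/52 mod 71. 52⁻¹ ≡ 56 (mod 71), so λ ≡ 41.
  x = λ² - 10 - 62 = 1681 - 72 ≡ 47; y = λ·(10 - 47) - 59 ≡ 57. → (47, 57)

(47, 57)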